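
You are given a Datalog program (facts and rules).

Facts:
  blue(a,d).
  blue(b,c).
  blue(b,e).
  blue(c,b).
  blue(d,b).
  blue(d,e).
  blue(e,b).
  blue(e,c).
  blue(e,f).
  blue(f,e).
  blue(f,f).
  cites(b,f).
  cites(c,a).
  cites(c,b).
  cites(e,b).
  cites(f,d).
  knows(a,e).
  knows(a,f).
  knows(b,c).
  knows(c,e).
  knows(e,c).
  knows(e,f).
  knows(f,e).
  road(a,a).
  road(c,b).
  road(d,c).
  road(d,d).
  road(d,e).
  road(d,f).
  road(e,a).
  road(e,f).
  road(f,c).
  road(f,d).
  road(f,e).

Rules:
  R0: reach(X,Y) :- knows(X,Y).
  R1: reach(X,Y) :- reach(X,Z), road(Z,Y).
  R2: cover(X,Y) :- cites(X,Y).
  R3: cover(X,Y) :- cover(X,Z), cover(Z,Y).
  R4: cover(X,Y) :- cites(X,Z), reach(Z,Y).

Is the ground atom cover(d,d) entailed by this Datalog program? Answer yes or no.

no

round 1: derive reach(a,e) via R0 from knows(a,e)
round 1: derive reach(a,f) via R0 from knows(a,f)
round 1: derive reach(b,c) via R0 from knows(b,c)
round 1: derive reach(c,e) via R0 from knows(c,e)
round 1: derive reach(e,c) via R0 from knows(e,c)
round 1: derive reach(e,f) via R0 from knows(e,f)
round 1: derive reach(f,e) via R0 from knows(f,e)
round 1: derive cover(b,f) via R2 from cites(b,f)
round 1: derive cover(c,a) via R2 from cites(c,a)
round 1: derive cover(c,b) via R2 from cites(c,b)
round 1: derive cover(e,b) via R2 from cites(e,b)
round 1: derive cover(f,d) via R2 from cites(f,d)
round 2: derive reach(a,a) via R1 from reach(a,e), road(e,a)
round 2: derive reach(a,c) via R1 from reach(a,f), road(f,c)
round 2: derive reach(a,d) via R1 from reach(a,f), road(f,d)
round 2: derive reach(b,b) via R1 from reach(b,c), road(c,b)
round 2: derive reach(c,a) via R1 from reach(c,e), road(e,a)
round 2: derive reach(c,f) via R1 from reach(c,e), road(e,f)
round 2: derive reach(e,b) via R1 from reach(e,c), road(c,b)
round 2: derive reach(e,d) via R1 from reach(e,f), road(f,d)
round 2: derive reach(e,e) via R1 from reach(e,f), road(f,e)
round 2: derive reach(f,a) via R1 from reach(f,e), road(e,a)
round 2: derive reach(f,f) via R1 from reach(f,e), road(e,f)
round 2: derive cover(b,d) via R3 from cover(b,f), cover(f,d)
round 2: derive cover(c,f) via R3 from cover(c,b), cover(b,f)
round 2: derive cover(e,f) via R3 from cover(e,b), cover(b,f)
round 2: derive cover(b,e) via R4 from cites(b,f), reach(f,e)
round 2: derive cover(c,c) via R4 from cites(c,b), reach(b,c)
round 2: derive cover(c,e) via R4 from cites(c,a), reach(a,e)
round 2: derive cover(e,c) via R4 from cites(e,b), reach(b,c)
round 3: derive reach(a,b) via R1 from reach(a,c), road(c,b)
round 3: derive reach(c,c) via R1 from reach(c,f), road(f,c)
round 3: derive reach(c,d) via R1 from reach(c,f), road(f,d)
round 3: derive reach(e,a) via R1 from reach(e,e), road(e,a)
round 3: derive reach(f,c) via R1 from reach(f,f), road(f,c)
round 3: derive reach(f,d) via R1 from reach(f,f), road(f,d)
round 3: derive cover(b,b) via R3 from cover(b,e), cover(e,b)
round 3: derive cover(b,c) via R3 from cover(b,e), cover(e,c)
round 3: derive cover(c,d) via R3 from cover(c,b), cover(b,d)
round 3: derive cover(e,a) via R3 from cover(e,c), cover(c,a)
round 3: derive cover(e,d) via R3 from cover(e,b), cover(b,d)
round 3: derive cover(e,e) via R3 from cover(e,b), cover(b,e)
round 3: derive cover(b,a) via R4 from cites(b,f), reach(f,a)
round 4: derive reach(c,b) via R1 from reach(c,c), road(c,b)
round 4: derive reach(f,b) via R1 from reach(f,c), road(c,b)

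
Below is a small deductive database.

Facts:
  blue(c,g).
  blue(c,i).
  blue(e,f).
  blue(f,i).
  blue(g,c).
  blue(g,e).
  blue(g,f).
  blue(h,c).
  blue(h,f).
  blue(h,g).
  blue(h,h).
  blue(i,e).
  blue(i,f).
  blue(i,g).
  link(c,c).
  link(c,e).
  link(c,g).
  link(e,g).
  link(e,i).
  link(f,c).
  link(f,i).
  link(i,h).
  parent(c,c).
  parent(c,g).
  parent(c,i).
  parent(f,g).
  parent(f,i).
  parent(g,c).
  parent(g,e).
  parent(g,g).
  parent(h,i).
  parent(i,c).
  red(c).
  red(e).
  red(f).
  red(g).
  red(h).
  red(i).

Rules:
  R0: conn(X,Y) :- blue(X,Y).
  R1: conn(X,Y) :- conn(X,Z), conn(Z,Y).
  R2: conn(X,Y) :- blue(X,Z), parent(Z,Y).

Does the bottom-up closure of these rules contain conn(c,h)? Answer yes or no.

round 1: derive conn(c,g) via R0 from blue(c,g)
round 1: derive conn(c,i) via R0 from blue(c,i)
round 1: derive conn(e,f) via R0 from blue(e,f)
round 1: derive conn(f,i) via R0 from blue(f,i)
round 1: derive conn(g,c) via R0 from blue(g,c)
round 1: derive conn(g,e) via R0 from blue(g,e)
round 1: derive conn(g,f) via R0 from blue(g,f)
round 1: derive conn(h,c) via R0 from blue(h,c)
round 1: derive conn(h,f) via R0 from blue(h,f)
round 1: derive conn(h,g) via R0 from blue(h,g)
round 1: derive conn(h,h) via R0 from blue(h,h)
round 1: derive conn(i,e) via R0 from blue(i,e)
round 1: derive conn(i,f) via R0 from blue(i,f)
round 1: derive conn(i,g) via R0 from blue(i,g)
round 1: derive conn(c,c) via R2 from blue(c,g), parent(g,c)
round 1: derive conn(c,e) via R2 from blue(c,g), parent(g,e)
round 1: derive conn(e,g) via R2 from blue(e,f), parent(f,g)
round 1: derive conn(e,i) via R2 from blue(e,f), parent(f,i)
round 1: derive conn(f,c) via R2 from blue(f,i), parent(i,c)
round 1: derive conn(g,g) via R2 from blue(g,c), parent(c,g)
round 1: derive conn(g,i) via R2 from blue(g,c), parent(c,i)
round 1: derive conn(h,e) via R2 from blue(h,g), parent(g,e)
round 1: derive conn(h,i) via R2 from blue(h,c), parent(c,i)
round 1: derive conn(i,c) via R2 from blue(i,g), parent(g,c)
round 1: derive conn(i,i) via R2 from blue(i,f), parent(f,i)
round 2: derive conn(c,f) via R1 from conn(c,e), conn(e,f)
round 2: derive conn(e,c) via R1 from conn(e,f), conn(f,c)
round 2: derive conn(e,e) via R1 from conn(e,g), conn(g,e)
round 2: derive conn(f,e) via R1 from conn(f,c), conn(c,e)
round 2: derive conn(f,f) via R1 from conn(f,i), conn(i,f)
round 2: derive conn(f,g) via R1 from conn(f,c), conn(c,g)

no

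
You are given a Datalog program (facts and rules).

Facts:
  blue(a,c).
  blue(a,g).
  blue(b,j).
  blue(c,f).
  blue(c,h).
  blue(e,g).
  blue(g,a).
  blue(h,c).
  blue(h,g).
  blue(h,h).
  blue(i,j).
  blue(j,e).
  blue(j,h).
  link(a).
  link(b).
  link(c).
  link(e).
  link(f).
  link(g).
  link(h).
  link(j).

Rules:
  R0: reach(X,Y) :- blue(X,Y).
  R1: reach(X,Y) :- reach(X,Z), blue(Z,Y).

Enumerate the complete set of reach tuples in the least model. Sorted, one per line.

round 1: derive reach(a,c) via R0 from blue(a,c)
round 1: derive reach(a,g) via R0 from blue(a,g)
round 1: derive reach(b,j) via R0 from blue(b,j)
round 1: derive reach(c,f) via R0 from blue(c,f)
round 1: derive reach(c,h) via R0 from blue(c,h)
round 1: derive reach(e,g) via R0 from blue(e,g)
round 1: derive reach(g,a) via R0 from blue(g,a)
round 1: derive reach(h,c) via R0 from blue(h,c)
round 1: derive reach(h,g) via R0 from blue(h,g)
round 1: derive reach(h,h) via R0 from blue(h,h)
round 1: derive reach(i,j) via R0 from blue(i,j)
round 1: derive reach(j,e) via R0 from blue(j,e)
round 1: derive reach(j,h) via R0 from blue(j,h)
round 2: derive reach(a,a) via R1 from reach(a,g), blue(g,a)
round 2: derive reach(a,f) via R1 from reach(a,c), blue(c,f)
round 2: derive reach(a,h) via R1 from reach(a,c), blue(c,h)
round 2: derive reach(b,e) via R1 from reach(b,j), blue(j,e)
round 2: derive reach(b,h) via R1 from reach(b,j), blue(j,h)
round 2: derive reach(c,c) via R1 from reach(c,h), blue(h,c)
round 2: derive reach(c,g) via R1 from reach(c,h), blue(h,g)
round 2: derive reach(e,a) via R1 from reach(e,g), blue(g,a)
round 2: derive reach(g,c) via R1 from reach(g,a), blue(a,c)
round 2: derive reach(g,g) via R1 from reach(g,a), blue(a,g)
round 2: derive reach(h,a) via R1 from reach(h,g), blue(g,a)
round 2: derive reach(h,f) via R1 from reach(h,c), blue(c,f)
round 2: derive reach(i,e) via R1 from reach(i,j), blue(j,e)
round 2: derive reach(i,h) via R1 from reach(i,j), blue(j,h)
round 2: derive reach(j,c) via R1 from reach(j,h), blue(h,c)
round 2: derive reach(j,g) via R1 from reach(j,e), blue(e,g)
round 3: derive reach(b,c) via R1 from reach(b,h), blue(h,c)
round 3: derive reach(b,g) via R1 from reach(b,e), blue(e,g)
round 3: derive reach(c,a) via R1 from reach(c,g), blue(g,a)
round 3: derive reach(e,c) via R1 from reach(e,a), blue(a,c)
round 3: derive reach(g,f) via R1 from reach(g,c), blue(c,f)
round 3: derive reach(g,h) via R1 from reach(g,c), blue(c,h)
round 3: derive reach(i,c) via R1 from reach(i,h), blue(h,c)
round 3: derive reach(i,g) via R1 from reach(i,e), blue(e,g)
round 3: derive reach(j,a) via R1 from reach(j,g), blue(g,a)
round 3: derive reach(j,f) via R1 from reach(j,c), blue(c,f)
round 4: derive reach(b,a) via R1 from reach(b,g), blue(g,a)
round 4: derive reach(b,f) via R1 from reach(b,c), blue(c,f)
round 4: derive reach(e,f) via R1 from reach(e,c), blue(c,f)
round 4: derive reach(e,h) via R1 from reach(e,c), blue(c,h)
round 4: derive reach(i,a) via R1 from reach(i,g), blue(g,a)
round 4: derive reach(i,f) via R1 from reach(i,c), blue(c,f)

reach(a,a)
reach(a,c)
reach(a,f)
reach(a,g)
reach(a,h)
reach(b,a)
reach(b,c)
reach(b,e)
reach(b,f)
reach(b,g)
reach(b,h)
reach(b,j)
reach(c,a)
reach(c,c)
reach(c,f)
reach(c,g)
reach(c,h)
reach(e,a)
reach(e,c)
reach(e,f)
reach(e,g)
reach(e,h)
reach(g,a)
reach(g,c)
reach(g,f)
reach(g,g)
reach(g,h)
reach(h,a)
reach(h,c)
reach(h,f)
reach(h,g)
reach(h,h)
reach(i,a)
reach(i,c)
reach(i,e)
reach(i,f)
reach(i,g)
reach(i,h)
reach(i,j)
reach(j,a)
reach(j,c)
reach(j,e)
reach(j,f)
reach(j,g)
reach(j,h)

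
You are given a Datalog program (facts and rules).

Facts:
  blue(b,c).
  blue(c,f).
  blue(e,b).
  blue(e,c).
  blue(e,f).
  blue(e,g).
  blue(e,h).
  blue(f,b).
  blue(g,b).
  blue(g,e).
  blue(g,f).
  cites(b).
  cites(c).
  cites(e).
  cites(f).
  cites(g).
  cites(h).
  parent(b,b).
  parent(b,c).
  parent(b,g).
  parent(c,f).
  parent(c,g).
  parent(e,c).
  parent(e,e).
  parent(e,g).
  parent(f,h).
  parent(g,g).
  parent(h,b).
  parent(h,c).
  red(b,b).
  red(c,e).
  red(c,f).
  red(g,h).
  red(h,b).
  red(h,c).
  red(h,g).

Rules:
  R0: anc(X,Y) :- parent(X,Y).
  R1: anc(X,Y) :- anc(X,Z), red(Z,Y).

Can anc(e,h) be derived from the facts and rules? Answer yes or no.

yes

round 1: derive anc(b,b) via R0 from parent(b,b)
round 1: derive anc(b,c) via R0 from parent(b,c)
round 1: derive anc(b,g) via R0 from parent(b,g)
round 1: derive anc(c,f) via R0 from parent(c,f)
round 1: derive anc(c,g) via R0 from parent(c,g)
round 1: derive anc(e,c) via R0 from parent(e,c)
round 1: derive anc(e,e) via R0 from parent(e,e)
round 1: derive anc(e,g) via R0 from parent(e,g)
round 1: derive anc(f,h) via R0 from parent(f,h)
round 1: derive anc(g,g) via R0 from parent(g,g)
round 1: derive anc(h,b) via R0 from parent(h,b)
round 1: derive anc(h,c) via R0 from parent(h,c)
round 2: derive anc(b,e) via R1 from anc(b,c), red(c,e)
round 2: derive anc(b,f) via R1 from anc(b,c), red(c,f)
round 2: derive anc(b,h) via R1 from anc(b,g), red(g,h)
round 2: derive anc(c,h) via R1 from anc(c,g), red(g,h)
round 2: derive anc(e,f) via R1 from anc(e,c), red(c,f)
round 2: derive anc(e,h) via R1 from anc(e,g), red(g,h)
round 2: derive anc(f,b) via R1 from anc(f,h), red(h,b)
round 2: derive anc(f,c) via R1 from anc(f,h), red(h,c)
round 2: derive anc(f,g) via R1 from anc(f,h), red(h,g)
round 2: derive anc(g,h) via R1 from anc(g,g), red(g,h)
round 2: derive anc(h,e) via R1 from anc(h,c), red(c,e)
round 2: derive anc(h,f) via R1 from anc(h,c), red(c,f)
round 3: derive anc(c,b) via R1 from anc(c,h), red(h,b)
round 3: derive anc(c,c) via R1 from anc(c,h), red(h,c)
round 3: derive anc(e,b) via R1 from anc(e,h), red(h,b)
round 3: derive anc(f,e) via R1 from anc(f,c), red(c,e)
round 3: derive anc(f,f) via R1 from anc(f,c), red(c,f)
round 3: derive anc(g,b) via R1 from anc(g,h), red(h,b)
round 3: derive anc(g,c) via R1 from anc(g,h), red(h,c)
round 4: derive anc(c,e) via R1 from anc(c,c), red(c,e)
round 4: derive anc(g,e) via R1 from anc(g,c), red(c,e)
round 4: derive anc(g,f) via R1 from anc(g,c), red(c,f)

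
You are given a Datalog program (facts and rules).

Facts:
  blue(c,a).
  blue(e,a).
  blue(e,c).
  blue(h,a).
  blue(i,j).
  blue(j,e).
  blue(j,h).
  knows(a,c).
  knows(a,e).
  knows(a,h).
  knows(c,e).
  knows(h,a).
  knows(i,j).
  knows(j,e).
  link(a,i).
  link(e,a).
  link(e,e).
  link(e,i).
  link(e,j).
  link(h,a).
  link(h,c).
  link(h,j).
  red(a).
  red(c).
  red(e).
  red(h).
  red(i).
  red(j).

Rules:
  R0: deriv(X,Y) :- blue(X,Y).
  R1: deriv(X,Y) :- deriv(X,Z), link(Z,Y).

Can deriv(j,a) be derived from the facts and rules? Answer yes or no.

yes

round 1: derive deriv(c,a) via R0 from blue(c,a)
round 1: derive deriv(e,a) via R0 from blue(e,a)
round 1: derive deriv(e,c) via R0 from blue(e,c)
round 1: derive deriv(h,a) via R0 from blue(h,a)
round 1: derive deriv(i,j) via R0 from blue(i,j)
round 1: derive deriv(j,e) via R0 from blue(j,e)
round 1: derive deriv(j,h) via R0 from blue(j,h)
round 2: derive deriv(c,i) via R1 from deriv(c,a), link(a,i)
round 2: derive deriv(e,i) via R1 from deriv(e,a), link(a,i)
round 2: derive deriv(h,i) via R1 from deriv(h,a), link(a,i)
round 2: derive deriv(j,a) via R1 from deriv(j,e), link(e,a)
round 2: derive deriv(j,c) via R1 from deriv(j,h), link(h,c)
round 2: derive deriv(j,i) via R1 from deriv(j,e), link(e,i)
round 2: derive deriv(j,j) via R1 from deriv(j,e), link(e,j)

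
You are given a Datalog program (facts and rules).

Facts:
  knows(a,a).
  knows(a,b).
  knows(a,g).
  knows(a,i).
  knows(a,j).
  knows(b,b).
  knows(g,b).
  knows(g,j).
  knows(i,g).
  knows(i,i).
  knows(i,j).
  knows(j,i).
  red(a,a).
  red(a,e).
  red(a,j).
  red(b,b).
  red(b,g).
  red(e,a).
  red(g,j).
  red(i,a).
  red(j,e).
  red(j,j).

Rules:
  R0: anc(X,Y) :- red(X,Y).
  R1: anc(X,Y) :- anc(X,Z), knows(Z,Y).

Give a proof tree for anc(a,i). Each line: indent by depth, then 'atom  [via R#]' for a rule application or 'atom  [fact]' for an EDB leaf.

round 1: derive anc(a,a) via R0 from red(a,a)
round 1: derive anc(a,e) via R0 from red(a,e)
round 1: derive anc(a,j) via R0 from red(a,j)
round 1: derive anc(b,b) via R0 from red(b,b)
round 1: derive anc(b,g) via R0 from red(b,g)
round 1: derive anc(e,a) via R0 from red(e,a)
round 1: derive anc(g,j) via R0 from red(g,j)
round 1: derive anc(i,a) via R0 from red(i,a)
round 1: derive anc(j,e) via R0 from red(j,e)
round 1: derive anc(j,j) via R0 from red(j,j)
round 2: derive anc(a,b) via R1 from anc(a,a), knows(a,b)
round 2: derive anc(a,g) via R1 from anc(a,a), knows(a,g)
round 2: derive anc(a,i) via R1 from anc(a,a), knows(a,i)
round 2: derive anc(b,j) via R1 from anc(b,g), knows(g,j)
round 2: derive anc(e,b) via R1 from anc(e,a), knows(a,b)
round 2: derive anc(e,g) via R1 from anc(e,a), knows(a,g)
round 2: derive anc(e,i) via R1 from anc(e,a), knows(a,i)
round 2: derive anc(e,j) via R1 from anc(e,a), knows(a,j)
round 2: derive anc(g,i) via R1 from anc(g,j), knows(j,i)
round 2: derive anc(i,b) via R1 from anc(i,a), knows(a,b)
round 2: derive anc(i,g) via R1 from anc(i,a), knows(a,g)
round 2: derive anc(i,i) via R1 from anc(i,a), knows(a,i)
round 2: derive anc(i,j) via R1 from anc(i,a), knows(a,j)
round 2: derive anc(j,i) via R1 from anc(j,j), knows(j,i)
round 3: derive anc(b,i) via R1 from anc(b,j), knows(j,i)
round 3: derive anc(g,g) via R1 from anc(g,i), knows(i,g)
round 3: derive anc(j,g) via R1 from anc(j,i), knows(i,g)
round 4: derive anc(g,b) via R1 from anc(g,g), knows(g,b)
round 4: derive anc(j,b) via R1 from anc(j,g), knows(g,b)

anc(a,i)  [via R1]
  anc(a,a)  [via R0]
    red(a,a)  [fact]
  knows(a,i)  [fact]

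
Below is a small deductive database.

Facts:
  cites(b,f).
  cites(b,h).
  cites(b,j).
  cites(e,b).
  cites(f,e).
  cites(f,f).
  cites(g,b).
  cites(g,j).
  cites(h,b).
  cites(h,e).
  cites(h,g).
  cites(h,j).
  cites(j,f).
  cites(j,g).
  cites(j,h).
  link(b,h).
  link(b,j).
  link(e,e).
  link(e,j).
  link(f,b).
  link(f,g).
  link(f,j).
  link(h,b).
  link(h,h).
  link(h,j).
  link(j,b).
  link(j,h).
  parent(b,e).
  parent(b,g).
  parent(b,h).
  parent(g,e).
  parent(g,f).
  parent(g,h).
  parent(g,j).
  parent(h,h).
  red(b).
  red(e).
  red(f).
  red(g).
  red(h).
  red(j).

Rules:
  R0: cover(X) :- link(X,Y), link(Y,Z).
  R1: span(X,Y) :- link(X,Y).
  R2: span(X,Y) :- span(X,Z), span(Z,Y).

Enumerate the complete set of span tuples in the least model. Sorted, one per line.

span(b,b)
span(b,h)
span(b,j)
span(e,b)
span(e,e)
span(e,h)
span(e,j)
span(f,b)
span(f,g)
span(f,h)
span(f,j)
span(h,b)
span(h,h)
span(h,j)
span(j,b)
span(j,h)
span(j,j)

round 1: derive span(b,h) via R1 from link(b,h)
round 1: derive span(b,j) via R1 from link(b,j)
round 1: derive span(e,e) via R1 from link(e,e)
round 1: derive span(e,j) via R1 from link(e,j)
round 1: derive span(f,b) via R1 from link(f,b)
round 1: derive span(f,g) via R1 from link(f,g)
round 1: derive span(f,j) via R1 from link(f,j)
round 1: derive span(h,b) via R1 from link(h,b)
round 1: derive span(h,h) via R1 from link(h,h)
round 1: derive span(h,j) via R1 from link(h,j)
round 1: derive span(j,b) via R1 from link(j,b)
round 1: derive span(j,h) via R1 from link(j,h)
round 2: derive span(b,b) via R2 from span(b,h), span(h,b)
round 2: derive span(e,b) via R2 from span(e,j), span(j,b)
round 2: derive span(e,h) via R2 from span(e,j), span(j,h)
round 2: derive span(f,h) via R2 from span(f,b), span(b,h)
round 2: derive span(j,j) via R2 from span(j,b), span(b,j)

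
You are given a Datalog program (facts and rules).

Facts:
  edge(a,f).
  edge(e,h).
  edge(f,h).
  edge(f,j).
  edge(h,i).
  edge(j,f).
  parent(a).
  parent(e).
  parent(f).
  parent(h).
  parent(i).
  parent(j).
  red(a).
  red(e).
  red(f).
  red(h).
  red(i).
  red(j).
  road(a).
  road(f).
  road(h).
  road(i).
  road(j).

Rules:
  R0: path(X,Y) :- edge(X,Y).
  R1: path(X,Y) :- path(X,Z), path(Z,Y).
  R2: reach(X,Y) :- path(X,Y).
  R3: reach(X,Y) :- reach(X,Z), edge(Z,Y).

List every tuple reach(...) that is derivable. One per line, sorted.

round 1: derive path(a,f) via R0 from edge(a,f)
round 1: derive path(e,h) via R0 from edge(e,h)
round 1: derive path(f,h) via R0 from edge(f,h)
round 1: derive path(f,j) via R0 from edge(f,j)
round 1: derive path(h,i) via R0 from edge(h,i)
round 1: derive path(j,f) via R0 from edge(j,f)
round 2: derive path(a,h) via R1 from path(a,f), path(f,h)
round 2: derive path(a,j) via R1 from path(a,f), path(f,j)
round 2: derive path(e,i) via R1 from path(e,h), path(h,i)
round 2: derive path(f,f) via R1 from path(f,j), path(j,f)
round 2: derive path(f,i) via R1 from path(f,h), path(h,i)
round 2: derive path(j,h) via R1 from path(j,f), path(f,h)
round 2: derive path(j,j) via R1 from path(j,f), path(f,j)
round 2: derive reach(a,f) via R2 from path(a,f)
round 2: derive reach(e,h) via R2 from path(e,h)
round 2: derive reach(f,h) via R2 from path(f,h)
round 2: derive reach(f,j) via R2 from path(f,j)
round 2: derive reach(h,i) via R2 from path(h,i)
round 2: derive reach(j,f) via R2 from path(j,f)
round 3: derive path(a,i) via R1 from path(a,f), path(f,i)
round 3: derive path(j,i) via R1 from path(j,f), path(f,i)
round 3: derive reach(a,h) via R2 from path(a,h)
round 3: derive reach(a,j) via R2 from path(a,j)
round 3: derive reach(e,i) via R2 from path(e,i)
round 3: derive reach(f,f) via R2 from path(f,f)
round 3: derive reach(f,i) via R2 from path(f,i)
round 3: derive reach(j,h) via R2 from path(j,h)
round 3: derive reach(j,j) via R2 from path(j,j)
round 4: derive reach(a,i) via R2 from path(a,i)
round 4: derive reach(j,i) via R2 from path(j,i)

reach(a,f)
reach(a,h)
reach(a,i)
reach(a,j)
reach(e,h)
reach(e,i)
reach(f,f)
reach(f,h)
reach(f,i)
reach(f,j)
reach(h,i)
reach(j,f)
reach(j,h)
reach(j,i)
reach(j,j)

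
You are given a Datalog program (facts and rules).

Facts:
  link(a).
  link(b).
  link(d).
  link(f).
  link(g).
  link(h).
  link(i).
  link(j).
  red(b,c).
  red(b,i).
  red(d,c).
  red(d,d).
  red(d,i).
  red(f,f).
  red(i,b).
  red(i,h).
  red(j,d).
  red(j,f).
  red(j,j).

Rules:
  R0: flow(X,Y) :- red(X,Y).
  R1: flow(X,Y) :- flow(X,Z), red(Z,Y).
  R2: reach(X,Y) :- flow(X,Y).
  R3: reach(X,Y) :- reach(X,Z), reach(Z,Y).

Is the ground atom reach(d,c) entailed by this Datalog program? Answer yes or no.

round 1: derive flow(b,c) via R0 from red(b,c)
round 1: derive flow(b,i) via R0 from red(b,i)
round 1: derive flow(d,c) via R0 from red(d,c)
round 1: derive flow(d,d) via R0 from red(d,d)
round 1: derive flow(d,i) via R0 from red(d,i)
round 1: derive flow(f,f) via R0 from red(f,f)
round 1: derive flow(i,b) via R0 from red(i,b)
round 1: derive flow(i,h) via R0 from red(i,h)
round 1: derive flow(j,d) via R0 from red(j,d)
round 1: derive flow(j,f) via R0 from red(j,f)
round 1: derive flow(j,j) via R0 from red(j,j)
round 2: derive flow(b,b) via R1 from flow(b,i), red(i,b)
round 2: derive flow(b,h) via R1 from flow(b,i), red(i,h)
round 2: derive flow(d,b) via R1 from flow(d,i), red(i,b)
round 2: derive flow(d,h) via R1 from flow(d,i), red(i,h)
round 2: derive flow(i,c) via R1 from flow(i,b), red(b,c)
round 2: derive flow(i,i) via R1 from flow(i,b), red(b,i)
round 2: derive flow(j,c) via R1 from flow(j,d), red(d,c)
round 2: derive flow(j,i) via R1 from flow(j,d), red(d,i)
round 2: derive reach(b,c) via R2 from flow(b,c)
round 2: derive reach(b,i) via R2 from flow(b,i)
round 2: derive reach(d,c) via R2 from flow(d,c)
round 2: derive reach(d,d) via R2 from flow(d,d)
round 2: derive reach(d,i) via R2 from flow(d,i)
round 2: derive reach(f,f) via R2 from flow(f,f)
round 2: derive reach(i,b) via R2 from flow(i,b)
round 2: derive reach(i,h) via R2 from flow(i,h)
round 2: derive reach(j,d) via R2 from flow(j,d)
round 2: derive reach(j,f) via R2 from flow(j,f)
round 2: derive reach(j,j) via R2 from flow(j,j)
round 3: derive flow(j,b) via R1 from flow(j,i), red(i,b)
round 3: derive flow(j,h) via R1 from flow(j,i), red(i,h)
round 3: derive reach(b,b) via R2 from flow(b,b)
round 3: derive reach(b,h) via R2 from flow(b,h)
round 3: derive reach(d,b) via R2 from flow(d,b)
round 3: derive reach(d,h) via R2 from flow(d,h)
round 3: derive reach(i,c) via R2 from flow(i,c)
round 3: derive reach(i,i) via R2 from flow(i,i)
round 3: derive reach(j,c) via R2 from flow(j,c)
round 3: derive reach(j,i) via R2 from flow(j,i)
round 4: derive reach(j,b) via R2 from flow(j,b)
round 4: derive reach(j,h) via R2 from flow(j,h)

yes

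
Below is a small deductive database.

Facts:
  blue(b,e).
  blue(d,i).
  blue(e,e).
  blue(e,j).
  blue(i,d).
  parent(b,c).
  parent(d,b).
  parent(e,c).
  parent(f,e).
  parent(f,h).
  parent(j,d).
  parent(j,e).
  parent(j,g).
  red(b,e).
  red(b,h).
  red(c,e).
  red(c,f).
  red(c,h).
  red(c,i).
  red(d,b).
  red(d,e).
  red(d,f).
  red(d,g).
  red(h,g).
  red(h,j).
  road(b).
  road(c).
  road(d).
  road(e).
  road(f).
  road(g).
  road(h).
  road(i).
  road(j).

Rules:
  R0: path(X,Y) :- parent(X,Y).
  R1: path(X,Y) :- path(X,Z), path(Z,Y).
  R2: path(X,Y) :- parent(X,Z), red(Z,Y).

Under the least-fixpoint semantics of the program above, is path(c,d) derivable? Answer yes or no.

round 1: derive path(b,c) via R0 from parent(b,c)
round 1: derive path(d,b) via R0 from parent(d,b)
round 1: derive path(e,c) via R0 from parent(e,c)
round 1: derive path(f,e) via R0 from parent(f,e)
round 1: derive path(f,h) via R0 from parent(f,h)
round 1: derive path(j,d) via R0 from parent(j,d)
round 1: derive path(j,e) via R0 from parent(j,e)
round 1: derive path(j,g) via R0 from parent(j,g)
round 1: derive path(b,e) via R2 from parent(b,c), red(c,e)
round 1: derive path(b,f) via R2 from parent(b,c), red(c,f)
round 1: derive path(b,h) via R2 from parent(b,c), red(c,h)
round 1: derive path(b,i) via R2 from parent(b,c), red(c,i)
round 1: derive path(d,e) via R2 from parent(d,b), red(b,e)
round 1: derive path(d,h) via R2 from parent(d,b), red(b,h)
round 1: derive path(e,e) via R2 from parent(e,c), red(c,e)
round 1: derive path(e,f) via R2 from parent(e,c), red(c,f)
round 1: derive path(e,h) via R2 from parent(e,c), red(c,h)
round 1: derive path(e,i) via R2 from parent(e,c), red(c,i)
round 1: derive path(f,g) via R2 from parent(f,h), red(h,g)
round 1: derive path(f,j) via R2 from parent(f,h), red(h,j)
round 1: derive path(j,b) via R2 from parent(j,d), red(d,b)
round 1: derive path(j,f) via R2 from parent(j,d), red(d,f)
round 2: derive path(b,g) via R1 from path(b,f), path(f,g)
round 2: derive path(b,j) via R1 from path(b,f), path(f,j)
round 2: derive path(d,c) via R1 from path(d,b), path(b,c)
round 2: derive path(d,f) via R1 from path(d,b), path(b,f)
round 2: derive path(d,i) via R1 from path(d,b), path(b,i)
round 2: derive path(e,g) via R1 from path(e,f), path(f,g)
round 2: derive path(e,j) via R1 from path(e,f), path(f,j)
round 2: derive path(f,b) via R1 from path(f,j), path(j,b)
round 2: derive path(f,c) via R1 from path(f,e), path(e,c)
round 2: derive path(f,d) via R1 from path(f,j), path(j,d)
round 2: derive path(f,f) via R1 from path(f,e), path(e,f)
round 2: derive path(f,i) via R1 from path(f,e), path(e,i)
round 2: derive path(j,c) via R1 from path(j,b), path(b,c)
round 2: derive path(j,h) via R1 from path(j,b), path(b,h)
round 2: derive path(j,i) via R1 from path(j,b), path(b,i)
round 2: derive path(j,j) via R1 from path(j,f), path(f,j)
round 3: derive path(b,b) via R1 from path(b,f), path(f,b)
round 3: derive path(b,d) via R1 from path(b,f), path(f,d)
round 3: derive path(d,d) via R1 from path(d,f), path(f,d)
round 3: derive path(d,g) via R1 from path(d,b), path(b,g)
round 3: derive path(d,j) via R1 from path(d,b), path(b,j)
round 3: derive path(e,b) via R1 from path(e,f), path(f,b)
round 3: derive path(e,d) via R1 from path(e,f), path(f,d)

no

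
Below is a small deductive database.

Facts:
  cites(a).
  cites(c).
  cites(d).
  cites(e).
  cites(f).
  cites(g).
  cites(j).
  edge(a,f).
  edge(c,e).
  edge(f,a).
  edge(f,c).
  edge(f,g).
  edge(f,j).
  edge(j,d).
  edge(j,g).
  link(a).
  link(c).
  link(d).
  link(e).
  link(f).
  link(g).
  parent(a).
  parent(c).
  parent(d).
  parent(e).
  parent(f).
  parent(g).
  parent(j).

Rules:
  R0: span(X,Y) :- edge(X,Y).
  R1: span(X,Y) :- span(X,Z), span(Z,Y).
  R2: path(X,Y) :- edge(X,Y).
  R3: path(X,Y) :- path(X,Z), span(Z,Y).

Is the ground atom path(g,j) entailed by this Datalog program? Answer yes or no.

round 1: derive span(a,f) via R0 from edge(a,f)
round 1: derive span(c,e) via R0 from edge(c,e)
round 1: derive span(f,a) via R0 from edge(f,a)
round 1: derive span(f,c) via R0 from edge(f,c)
round 1: derive span(f,g) via R0 from edge(f,g)
round 1: derive span(f,j) via R0 from edge(f,j)
round 1: derive span(j,d) via R0 from edge(j,d)
round 1: derive span(j,g) via R0 from edge(j,g)
round 1: derive path(a,f) via R2 from edge(a,f)
round 1: derive path(c,e) via R2 from edge(c,e)
round 1: derive path(f,a) via R2 from edge(f,a)
round 1: derive path(f,c) via R2 from edge(f,c)
round 1: derive path(f,g) via R2 from edge(f,g)
round 1: derive path(f,j) via R2 from edge(f,j)
round 1: derive path(j,d) via R2 from edge(j,d)
round 1: derive path(j,g) via R2 from edge(j,g)
round 2: derive span(a,a) via R1 from span(a,f), span(f,a)
round 2: derive span(a,c) via R1 from span(a,f), span(f,c)
round 2: derive span(a,g) via R1 from span(a,f), span(f,g)
round 2: derive span(a,j) via R1 from span(a,f), span(f,j)
round 2: derive span(f,d) via R1 from span(f,j), span(j,d)
round 2: derive span(f,e) via R1 from span(f,c), span(c,e)
round 2: derive span(f,f) via R1 from span(f,a), span(a,f)
round 2: derive path(a,a) via R3 from path(a,f), span(f,a)
round 2: derive path(a,c) via R3 from path(a,f), span(f,c)
round 2: derive path(a,g) via R3 from path(a,f), span(f,g)
round 2: derive path(a,j) via R3 from path(a,f), span(f,j)
round 2: derive path(f,d) via R3 from path(f,j), span(j,d)
round 2: derive path(f,e) via R3 from path(f,c), span(c,e)
round 2: derive path(f,f) via R3 from path(f,a), span(a,f)
round 3: derive span(a,d) via R1 from span(a,f), span(f,d)
round 3: derive span(a,e) via R1 from span(a,c), span(c,e)
round 3: derive path(a,d) via R3 from path(a,f), span(f,d)
round 3: derive path(a,e) via R3 from path(a,c), span(c,e)

no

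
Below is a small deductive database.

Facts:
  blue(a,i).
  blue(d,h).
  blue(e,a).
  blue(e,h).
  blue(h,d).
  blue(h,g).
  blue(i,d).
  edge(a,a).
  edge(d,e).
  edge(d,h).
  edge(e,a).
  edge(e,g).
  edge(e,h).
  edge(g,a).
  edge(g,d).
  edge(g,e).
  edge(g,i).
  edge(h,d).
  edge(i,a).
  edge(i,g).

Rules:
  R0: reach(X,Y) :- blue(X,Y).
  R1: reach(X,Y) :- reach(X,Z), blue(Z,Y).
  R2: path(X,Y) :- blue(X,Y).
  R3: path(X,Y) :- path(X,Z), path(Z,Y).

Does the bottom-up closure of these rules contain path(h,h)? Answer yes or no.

round 1: derive path(a,i) via R2 from blue(a,i)
round 1: derive path(d,h) via R2 from blue(d,h)
round 1: derive path(e,a) via R2 from blue(e,a)
round 1: derive path(e,h) via R2 from blue(e,h)
round 1: derive path(h,d) via R2 from blue(h,d)
round 1: derive path(h,g) via R2 from blue(h,g)
round 1: derive path(i,d) via R2 from blue(i,d)
round 2: derive path(a,d) via R3 from path(a,i), path(i,d)
round 2: derive path(d,d) via R3 from path(d,h), path(h,d)
round 2: derive path(d,g) via R3 from path(d,h), path(h,g)
round 2: derive path(e,d) via R3 from path(e,h), path(h,d)
round 2: derive path(e,g) via R3 from path(e,h), path(h,g)
round 2: derive path(e,i) via R3 from path(e,a), path(a,i)
round 2: derive path(h,h) via R3 from path(h,d), path(d,h)
round 2: derive path(i,h) via R3 from path(i,d), path(d,h)
round 3: derive path(a,g) via R3 from path(a,d), path(d,g)
round 3: derive path(a,h) via R3 from path(a,d), path(d,h)
round 3: derive path(i,g) via R3 from path(i,d), path(d,g)

yes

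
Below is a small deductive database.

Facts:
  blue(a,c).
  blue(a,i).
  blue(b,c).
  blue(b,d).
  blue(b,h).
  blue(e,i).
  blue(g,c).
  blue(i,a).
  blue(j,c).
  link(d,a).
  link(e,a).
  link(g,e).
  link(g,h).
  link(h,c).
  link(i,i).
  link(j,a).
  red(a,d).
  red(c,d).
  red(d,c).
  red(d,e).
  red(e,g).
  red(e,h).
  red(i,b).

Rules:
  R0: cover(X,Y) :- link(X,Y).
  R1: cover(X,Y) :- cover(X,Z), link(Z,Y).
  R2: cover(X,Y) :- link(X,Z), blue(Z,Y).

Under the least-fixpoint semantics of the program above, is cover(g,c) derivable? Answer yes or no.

round 1: derive cover(d,a) via R0 from link(d,a)
round 1: derive cover(e,a) via R0 from link(e,a)
round 1: derive cover(g,e) via R0 from link(g,e)
round 1: derive cover(g,h) via R0 from link(g,h)
round 1: derive cover(h,c) via R0 from link(h,c)
round 1: derive cover(i,i) via R0 from link(i,i)
round 1: derive cover(j,a) via R0 from link(j,a)
round 1: derive cover(d,c) via R2 from link(d,a), blue(a,c)
round 1: derive cover(d,i) via R2 from link(d,a), blue(a,i)
round 1: derive cover(e,c) via R2 from link(e,a), blue(a,c)
round 1: derive cover(e,i) via R2 from link(e,a), blue(a,i)
round 1: derive cover(g,i) via R2 from link(g,e), blue(e,i)
round 1: derive cover(i,a) via R2 from link(i,i), blue(i,a)
round 1: derive cover(j,c) via R2 from link(j,a), blue(a,c)
round 1: derive cover(j,i) via R2 from link(j,a), blue(a,i)
round 2: derive cover(g,a) via R1 from cover(g,e), link(e,a)
round 2: derive cover(g,c) via R1 from cover(g,h), link(h,c)

yes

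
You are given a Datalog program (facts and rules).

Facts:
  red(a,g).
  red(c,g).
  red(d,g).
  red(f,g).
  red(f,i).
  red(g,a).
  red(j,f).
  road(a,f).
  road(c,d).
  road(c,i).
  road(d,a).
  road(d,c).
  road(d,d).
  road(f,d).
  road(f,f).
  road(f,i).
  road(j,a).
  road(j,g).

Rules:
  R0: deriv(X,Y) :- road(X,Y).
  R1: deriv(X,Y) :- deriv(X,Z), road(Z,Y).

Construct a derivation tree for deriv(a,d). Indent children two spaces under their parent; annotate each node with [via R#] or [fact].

deriv(a,d)  [via R1]
  deriv(a,f)  [via R0]
    road(a,f)  [fact]
  road(f,d)  [fact]

round 1: derive deriv(a,f) via R0 from road(a,f)
round 1: derive deriv(c,d) via R0 from road(c,d)
round 1: derive deriv(c,i) via R0 from road(c,i)
round 1: derive deriv(d,a) via R0 from road(d,a)
round 1: derive deriv(d,c) via R0 from road(d,c)
round 1: derive deriv(d,d) via R0 from road(d,d)
round 1: derive deriv(f,d) via R0 from road(f,d)
round 1: derive deriv(f,f) via R0 from road(f,f)
round 1: derive deriv(f,i) via R0 from road(f,i)
round 1: derive deriv(j,a) via R0 from road(j,a)
round 1: derive deriv(j,g) via R0 from road(j,g)
round 2: derive deriv(a,d) via R1 from deriv(a,f), road(f,d)
round 2: derive deriv(a,i) via R1 from deriv(a,f), road(f,i)
round 2: derive deriv(c,a) via R1 from deriv(c,d), road(d,a)
round 2: derive deriv(c,c) via R1 from deriv(c,d), road(d,c)
round 2: derive deriv(d,f) via R1 from deriv(d,a), road(a,f)
round 2: derive deriv(d,i) via R1 from deriv(d,c), road(c,i)
round 2: derive deriv(f,a) via R1 from deriv(f,d), road(d,a)
round 2: derive deriv(f,c) via R1 from deriv(f,d), road(d,c)
round 2: derive deriv(j,f) via R1 from deriv(j,a), road(a,f)
round 3: derive deriv(a,a) via R1 from deriv(a,d), road(d,a)
round 3: derive deriv(a,c) via R1 from deriv(a,d), road(d,c)
round 3: derive deriv(c,f) via R1 from deriv(c,a), road(a,f)
round 3: derive deriv(j,d) via R1 from deriv(j,f), road(f,d)
round 3: derive deriv(j,i) via R1 from deriv(j,f), road(f,i)
round 4: derive deriv(j,c) via R1 from deriv(j,d), road(d,c)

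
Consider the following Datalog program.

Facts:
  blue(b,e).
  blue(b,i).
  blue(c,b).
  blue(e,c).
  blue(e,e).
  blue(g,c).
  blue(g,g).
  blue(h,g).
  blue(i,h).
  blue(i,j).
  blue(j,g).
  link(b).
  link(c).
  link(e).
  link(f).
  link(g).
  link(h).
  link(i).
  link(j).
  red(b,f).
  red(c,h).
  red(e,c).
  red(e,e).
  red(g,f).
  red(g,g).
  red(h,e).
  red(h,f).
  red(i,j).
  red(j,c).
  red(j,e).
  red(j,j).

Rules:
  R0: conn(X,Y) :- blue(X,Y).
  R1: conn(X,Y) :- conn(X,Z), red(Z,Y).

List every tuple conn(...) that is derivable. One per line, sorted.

round 1: derive conn(b,e) via R0 from blue(b,e)
round 1: derive conn(b,i) via R0 from blue(b,i)
round 1: derive conn(c,b) via R0 from blue(c,b)
round 1: derive conn(e,c) via R0 from blue(e,c)
round 1: derive conn(e,e) via R0 from blue(e,e)
round 1: derive conn(g,c) via R0 from blue(g,c)
round 1: derive conn(g,g) via R0 from blue(g,g)
round 1: derive conn(h,g) via R0 from blue(h,g)
round 1: derive conn(i,h) via R0 from blue(i,h)
round 1: derive conn(i,j) via R0 from blue(i,j)
round 1: derive conn(j,g) via R0 from blue(j,g)
round 2: derive conn(b,c) via R1 from conn(b,e), red(e,c)
round 2: derive conn(b,j) via R1 from conn(b,i), red(i,j)
round 2: derive conn(c,f) via R1 from conn(c,b), red(b,f)
round 2: derive conn(e,h) via R1 from conn(e,c), red(c,h)
round 2: derive conn(g,f) via R1 from conn(g,g), red(g,f)
round 2: derive conn(g,h) via R1 from conn(g,c), red(c,h)
round 2: derive conn(h,f) via R1 from conn(h,g), red(g,f)
round 2: derive conn(i,c) via R1 from conn(i,j), red(j,c)
round 2: derive conn(i,e) via R1 from conn(i,h), red(h,e)
round 2: derive conn(i,f) via R1 from conn(i,h), red(h,f)
round 2: derive conn(j,f) via R1 from conn(j,g), red(g,f)
round 3: derive conn(b,h) via R1 from conn(b,c), red(c,h)
round 3: derive conn(e,f) via R1 from conn(e,h), red(h,f)
round 3: derive conn(g,e) via R1 from conn(g,h), red(h,e)
round 4: derive conn(b,f) via R1 from conn(b,h), red(h,f)

conn(b,c)
conn(b,e)
conn(b,f)
conn(b,h)
conn(b,i)
conn(b,j)
conn(c,b)
conn(c,f)
conn(e,c)
conn(e,e)
conn(e,f)
conn(e,h)
conn(g,c)
conn(g,e)
conn(g,f)
conn(g,g)
conn(g,h)
conn(h,f)
conn(h,g)
conn(i,c)
conn(i,e)
conn(i,f)
conn(i,h)
conn(i,j)
conn(j,f)
conn(j,g)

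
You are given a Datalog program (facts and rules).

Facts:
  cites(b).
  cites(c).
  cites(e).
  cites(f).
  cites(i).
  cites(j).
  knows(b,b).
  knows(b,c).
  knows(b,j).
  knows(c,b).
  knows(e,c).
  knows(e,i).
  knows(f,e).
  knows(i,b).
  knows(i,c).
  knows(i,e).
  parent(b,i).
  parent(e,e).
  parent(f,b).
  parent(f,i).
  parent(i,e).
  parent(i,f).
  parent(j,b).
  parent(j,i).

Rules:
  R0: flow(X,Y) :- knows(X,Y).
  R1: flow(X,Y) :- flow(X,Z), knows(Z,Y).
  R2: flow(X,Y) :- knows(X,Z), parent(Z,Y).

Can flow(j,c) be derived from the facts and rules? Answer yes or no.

no

round 1: derive flow(b,b) via R0 from knows(b,b)
round 1: derive flow(b,c) via R0 from knows(b,c)
round 1: derive flow(b,j) via R0 from knows(b,j)
round 1: derive flow(c,b) via R0 from knows(c,b)
round 1: derive flow(e,c) via R0 from knows(e,c)
round 1: derive flow(e,i) via R0 from knows(e,i)
round 1: derive flow(f,e) via R0 from knows(f,e)
round 1: derive flow(i,b) via R0 from knows(i,b)
round 1: derive flow(i,c) via R0 from knows(i,c)
round 1: derive flow(i,e) via R0 from knows(i,e)
round 1: derive flow(b,i) via R2 from knows(b,b), parent(b,i)
round 1: derive flow(c,i) via R2 from knows(c,b), parent(b,i)
round 1: derive flow(e,e) via R2 from knows(e,i), parent(i,e)
round 1: derive flow(e,f) via R2 from knows(e,i), parent(i,f)
round 1: derive flow(i,i) via R2 from knows(i,b), parent(b,i)
round 2: derive flow(b,e) via R1 from flow(b,i), knows(i,e)
round 2: derive flow(c,c) via R1 from flow(c,b), knows(b,c)
round 2: derive flow(c,e) via R1 from flow(c,i), knows(i,e)
round 2: derive flow(c,j) via R1 from flow(c,b), knows(b,j)
round 2: derive flow(e,b) via R1 from flow(e,c), knows(c,b)
round 2: derive flow(f,c) via R1 from flow(f,e), knows(e,c)
round 2: derive flow(f,i) via R1 from flow(f,e), knows(e,i)
round 2: derive flow(i,j) via R1 from flow(i,b), knows(b,j)
round 3: derive flow(e,j) via R1 from flow(e,b), knows(b,j)
round 3: derive flow(f,b) via R1 from flow(f,c), knows(c,b)
round 4: derive flow(f,j) via R1 from flow(f,b), knows(b,j)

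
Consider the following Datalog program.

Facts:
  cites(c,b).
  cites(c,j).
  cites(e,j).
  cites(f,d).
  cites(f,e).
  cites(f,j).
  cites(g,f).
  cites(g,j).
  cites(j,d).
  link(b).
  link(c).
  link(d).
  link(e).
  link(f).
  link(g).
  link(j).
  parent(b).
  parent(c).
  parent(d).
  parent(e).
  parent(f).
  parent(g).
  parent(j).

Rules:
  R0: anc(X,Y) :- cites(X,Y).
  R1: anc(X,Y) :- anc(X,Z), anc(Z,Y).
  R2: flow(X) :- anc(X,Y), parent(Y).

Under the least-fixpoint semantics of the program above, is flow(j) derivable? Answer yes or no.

round 1: derive anc(c,b) via R0 from cites(c,b)
round 1: derive anc(c,j) via R0 from cites(c,j)
round 1: derive anc(e,j) via R0 from cites(e,j)
round 1: derive anc(f,d) via R0 from cites(f,d)
round 1: derive anc(f,e) via R0 from cites(f,e)
round 1: derive anc(f,j) via R0 from cites(f,j)
round 1: derive anc(g,f) via R0 from cites(g,f)
round 1: derive anc(g,j) via R0 from cites(g,j)
round 1: derive anc(j,d) via R0 from cites(j,d)
round 2: derive anc(c,d) via R1 from anc(c,j), anc(j,d)
round 2: derive anc(e,d) via R1 from anc(e,j), anc(j,d)
round 2: derive anc(g,d) via R1 from anc(g,f), anc(f,d)
round 2: derive anc(g,e) via R1 from anc(g,f), anc(f,e)
round 2: derive flow(c) via R2 from anc(c,b), parent(b)
round 2: derive flow(e) via R2 from anc(e,j), parent(j)
round 2: derive flow(f) via R2 from anc(f,d), parent(d)
round 2: derive flow(g) via R2 from anc(g,f), parent(f)
round 2: derive flow(j) via R2 from anc(j,d), parent(d)

yes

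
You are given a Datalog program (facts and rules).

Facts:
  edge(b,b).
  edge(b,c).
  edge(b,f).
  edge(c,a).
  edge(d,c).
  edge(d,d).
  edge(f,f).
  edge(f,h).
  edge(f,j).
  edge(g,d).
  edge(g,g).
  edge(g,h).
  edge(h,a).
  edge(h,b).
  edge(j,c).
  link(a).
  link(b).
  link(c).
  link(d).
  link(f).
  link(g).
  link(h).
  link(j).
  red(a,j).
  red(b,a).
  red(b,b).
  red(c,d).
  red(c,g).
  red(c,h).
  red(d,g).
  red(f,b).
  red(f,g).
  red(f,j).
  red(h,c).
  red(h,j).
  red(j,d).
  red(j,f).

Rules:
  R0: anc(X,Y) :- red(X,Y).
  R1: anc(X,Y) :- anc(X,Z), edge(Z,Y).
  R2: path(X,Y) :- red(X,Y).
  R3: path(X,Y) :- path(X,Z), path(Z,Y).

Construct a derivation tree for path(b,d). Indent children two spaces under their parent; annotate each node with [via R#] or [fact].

path(b,d)  [via R3]
  path(b,a)  [via R2]
    red(b,a)  [fact]
  path(a,d)  [via R3]
    path(a,j)  [via R2]
      red(a,j)  [fact]
    path(j,d)  [via R2]
      red(j,d)  [fact]

round 1: derive path(a,j) via R2 from red(a,j)
round 1: derive path(b,a) via R2 from red(b,a)
round 1: derive path(b,b) via R2 from red(b,b)
round 1: derive path(c,d) via R2 from red(c,d)
round 1: derive path(c,g) via R2 from red(c,g)
round 1: derive path(c,h) via R2 from red(c,h)
round 1: derive path(d,g) via R2 from red(d,g)
round 1: derive path(f,b) via R2 from red(f,b)
round 1: derive path(f,g) via R2 from red(f,g)
round 1: derive path(f,j) via R2 from red(f,j)
round 1: derive path(h,c) via R2 from red(h,c)
round 1: derive path(h,j) via R2 from red(h,j)
round 1: derive path(j,d) via R2 from red(j,d)
round 1: derive path(j,f) via R2 from red(j,f)
round 2: derive path(a,d) via R3 from path(a,j), path(j,d)
round 2: derive path(a,f) via R3 from path(a,j), path(j,f)
round 2: derive path(b,j) via R3 from path(b,a), path(a,j)
round 2: derive path(c,c) via R3 from path(c,h), path(h,c)
round 2: derive path(c,j) via R3 from path(c,h), path(h,j)
round 2: derive path(f,a) via R3 from path(f,b), path(b,a)
round 2: derive path(f,d) via R3 from path(f,j), path(j,d)
round 2: derive path(f,f) via R3 from path(f,j), path(j,f)
round 2: derive path(h,d) via R3 from path(h,c), path(c,d)
round 2: derive path(h,f) via R3 from path(h,j), path(j,f)
round 2: derive path(h,g) via R3 from path(h,c), path(c,g)
round 2: derive path(h,h) via R3 from path(h,c), path(c,h)
round 2: derive path(j,b) via R3 from path(j,f), path(f,b)
round 2: derive path(j,g) via R3 from path(j,d), path(d,g)
round 2: derive path(j,j) via R3 from path(j,f), path(f,j)
round 3: derive path(a,a) via R3 from path(a,f), path(f,a)
round 3: derive path(a,b) via R3 from path(a,f), path(f,b)
round 3: derive path(a,g) via R3 from path(a,d), path(d,g)
round 3: derive path(b,d) via R3 from path(b,a), path(a,d)
round 3: derive path(b,f) via R3 from path(b,a), path(a,f)
round 3: derive path(b,g) via R3 from path(b,j), path(j,g)
round 3: derive path(c,b) via R3 from path(c,j), path(j,b)
round 3: derive path(c,f) via R3 from path(c,h), path(h,f)
round 3: derive path(h,a) via R3 from path(h,f), path(f,a)
round 3: derive path(h,b) via R3 from path(h,f), path(f,b)
round 3: derive path(j,a) via R3 from path(j,b), path(b,a)
round 4: derive path(c,a) via R3 from path(c,b), path(b,a)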